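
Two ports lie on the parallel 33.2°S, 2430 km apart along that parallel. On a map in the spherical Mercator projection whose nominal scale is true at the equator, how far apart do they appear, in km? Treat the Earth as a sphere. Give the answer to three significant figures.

The Mercator projection is conformal; its linear scale factor is the same in every direction and equals sec φ = 1/cos φ.
Along the parallel, k = sec 33.2° = 1/0.8368 = 1.195.
Map distance = 2430 × 1.195 ≈ 2900 km.

2900 km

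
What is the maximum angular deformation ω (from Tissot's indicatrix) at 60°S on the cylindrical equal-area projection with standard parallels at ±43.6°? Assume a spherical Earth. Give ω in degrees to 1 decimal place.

For cylindrical equal-area with standard parallel φ₀, h = cos φ / cos φ₀ and k = cos φ₀ / cos φ, so h·k = 1.
At 60°: h = 0.6904, k = 1.448; principal scales a = 1.448, b = 0.6904.
sin(ω/2) = (a − b)/(a + b) = 0.7579/2.139 = 0.3544, so ω = 2 arcsin(0.3544) ≈ 41.5°.

41.5°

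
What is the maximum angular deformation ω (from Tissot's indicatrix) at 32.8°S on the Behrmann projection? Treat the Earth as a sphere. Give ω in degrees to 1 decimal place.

3.4°

Behrmann is a cylindrical equal-area projection with standard parallels at ±30°. For cylindrical equal-area with standard parallel φ₀, h = cos φ / cos φ₀ and k = cos φ₀ / cos φ, so h·k = 1.
At 32.8°: h = 0.9706, k = 1.030; principal scales a = 1.030, b = 0.9706.
sin(ω/2) = (a − b)/(a + b) = 0.05968/2.001 = 0.02983, so ω = 2 arcsin(0.02983) ≈ 3.4°.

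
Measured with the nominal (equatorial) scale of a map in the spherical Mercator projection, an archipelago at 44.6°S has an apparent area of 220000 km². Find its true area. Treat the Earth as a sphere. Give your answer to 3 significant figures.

Mercator is conformal, so the point scale is isotropic: h = k = sec φ = 1/cos φ.
Areal scale = k² = sec²φ = 1/cos²(44.6°) = 1/0.7120² = 1.972.
True area = apparent / (areal scale) = 220000 / 1.972 ≈ 112000 km².

112000 km²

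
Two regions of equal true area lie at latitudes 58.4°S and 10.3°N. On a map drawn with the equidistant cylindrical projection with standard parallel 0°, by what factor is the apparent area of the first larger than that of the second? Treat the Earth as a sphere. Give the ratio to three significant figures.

1.88

For the equirectangular projection with φ₀ = 0 (plate carrée), h = 1 along meridians and k = sec φ along parallels.
Areal scale at 58.4°: h·k = 1.000 × 1.908 = 1.908.
Areal scale at 10.3°: h·k = 1.000 × 1.016 = 1.016.
Ratio = 1.908/1.016 ≈ 1.88.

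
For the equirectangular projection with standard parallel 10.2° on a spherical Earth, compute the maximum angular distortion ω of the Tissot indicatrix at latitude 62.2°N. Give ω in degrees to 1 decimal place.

41.8°

In the equirectangular projection with standard parallel φ₀ = 10.2° (x = Rλ cos φ₀, y = Rφ), meridians are true-scale (h = 1) and the parallel scale is k = cos φ₀ / cos φ.
At 62.2°: h = 1.000, k = 2.110; principal scales a = 2.110, b = 1.000.
sin(ω/2) = (a − b)/(a + b) = 1.110/3.110 = 0.3570, so ω = 2 arcsin(0.3570) ≈ 41.8°.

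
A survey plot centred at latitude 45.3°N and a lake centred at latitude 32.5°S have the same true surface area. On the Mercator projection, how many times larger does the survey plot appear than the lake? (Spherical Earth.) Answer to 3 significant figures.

1.44

Mercator areal scale is sec²φ.
At 45.3°: sec²(45.3°) = 1/0.7034² = 2.021.
At 32.5°: sec²(32.5°) = 1/0.8434² = 1.406.
Ratio = 2.021/1.406 = cos²(32.5°)/cos²(45.3°) ≈ 1.44.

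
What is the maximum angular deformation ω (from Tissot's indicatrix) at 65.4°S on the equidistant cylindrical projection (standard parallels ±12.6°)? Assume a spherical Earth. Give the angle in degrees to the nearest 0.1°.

With standard parallel φ₀ = 12.6°, the equirectangular projection gives x = Rλ cos φ₀, y = Rφ, so h = 1 and k = cos 12.6° / cos φ.
At 65.4°: h = 1.000, k = 2.344; principal scales a = 2.344, b = 1.000.
sin(ω/2) = (a − b)/(a + b) = 1.344/3.344 = 0.4020, so ω = 2 arcsin(0.4020) ≈ 47.4°.

47.4°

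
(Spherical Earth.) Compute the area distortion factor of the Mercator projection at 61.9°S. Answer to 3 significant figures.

Mercator is conformal, so the point scale is isotropic: h = k = sec φ = 1/cos φ.
Areal scale = k² = sec²φ = 1/cos²(61.9°) = 1/0.4710² = 4.508.

4.51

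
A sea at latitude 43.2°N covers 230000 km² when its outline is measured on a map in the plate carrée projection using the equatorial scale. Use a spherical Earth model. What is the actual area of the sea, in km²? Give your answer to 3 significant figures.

In the plate carrée (x = Rλ, y = Rφ), meridians are true-scale (h = 1) and parallels are stretched by k = sec φ.
Areal scale = h·k = 1 × sec φ; at 43.2°, h = 1.000, k = 1.372, so h·k = 1.372.
True area = apparent / (areal scale) = 230000 / 1.372 ≈ 168000 km².

168000 km²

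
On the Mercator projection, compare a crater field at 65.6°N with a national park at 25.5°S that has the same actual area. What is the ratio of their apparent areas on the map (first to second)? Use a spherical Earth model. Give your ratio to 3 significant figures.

4.77

Mercator is conformal with k = sec φ, so areal scale = k² = sec²φ.
At 65.6°: sec²(65.6°) = 1/0.4131² = 5.860.
At 25.5°: sec²(25.5°) = 1/0.9026² = 1.228.
Ratio = 5.860/1.228 = cos²(25.5°)/cos²(65.6°) ≈ 4.77.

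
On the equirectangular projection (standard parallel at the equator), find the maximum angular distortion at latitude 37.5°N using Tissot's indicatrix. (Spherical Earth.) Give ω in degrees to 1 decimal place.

For the equirectangular projection with φ₀ = 0 (plate carrée), h = 1 along meridians and k = sec φ along parallels.
At 37.5°: h = 1.000, k = 1.260; principal scales a = 1.260, b = 1.000.
sin(ω/2) = (a − b)/(a + b) = 0.2605/2.260 = 0.1152, so ω = 2 arcsin(0.1152) ≈ 13.2°.

13.2°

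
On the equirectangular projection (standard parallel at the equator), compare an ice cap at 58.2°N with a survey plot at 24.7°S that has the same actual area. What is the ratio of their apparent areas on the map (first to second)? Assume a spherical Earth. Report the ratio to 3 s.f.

1.72

In the plate carrée (x = Rλ, y = Rφ), meridians are true-scale (h = 1) and parallels are stretched by k = sec φ.
Areal scale at 58.2°: h·k = 1.000 × 1.898 = 1.898.
Areal scale at 24.7°: h·k = 1.000 × 1.101 = 1.101.
Ratio = 1.898/1.101 ≈ 1.72.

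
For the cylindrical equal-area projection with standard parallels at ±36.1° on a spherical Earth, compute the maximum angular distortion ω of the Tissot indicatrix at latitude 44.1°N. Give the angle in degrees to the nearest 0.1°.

For cylindrical equal-area with standard parallel φ₀, h = cos φ / cos φ₀ and k = cos φ₀ / cos φ, so h·k = 1.
At 44.1°: h = 0.8888, k = 1.125; principal scales a = 1.125, b = 0.8888.
sin(ω/2) = (a − b)/(a + b) = 0.2364/2.014 = 0.1174, so ω = 2 arcsin(0.1174) ≈ 13.5°.

13.5°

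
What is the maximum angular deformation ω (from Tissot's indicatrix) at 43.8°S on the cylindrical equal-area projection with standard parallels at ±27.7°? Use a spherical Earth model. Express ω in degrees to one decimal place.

23.3°

For cylindrical equal-area with standard parallel φ₀, h = cos φ / cos φ₀ and k = cos φ₀ / cos φ, so h·k = 1.
At 43.8°: h = 0.8152, k = 1.227; principal scales a = 1.227, b = 0.8152.
sin(ω/2) = (a − b)/(a + b) = 0.4115/2.042 = 0.2015, so ω = 2 arcsin(0.2015) ≈ 23.3°.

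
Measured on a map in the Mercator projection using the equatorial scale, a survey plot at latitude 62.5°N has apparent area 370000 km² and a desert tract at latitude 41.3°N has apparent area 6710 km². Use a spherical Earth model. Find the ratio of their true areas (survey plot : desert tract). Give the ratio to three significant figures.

20.8

Mercator's areal exaggeration is sec²φ; hence true area = (apparent area) · cos²φ.
True area of survey plot: 370000 × cos²(62.5°) = 370000 × 0.2132 = 78890 km².
True area of desert tract: 6710 × cos²(41.3°) = 6710 × 0.5644 = 3787 km².
Ratio = 78890 / 3787 ≈ 20.8.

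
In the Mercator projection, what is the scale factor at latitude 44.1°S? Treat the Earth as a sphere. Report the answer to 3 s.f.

1.39

For Mercator, h = k = sec φ (a conformal cylindrical projection has a single point scale, 1/cos φ).
k = 1/cos 44.1° = 1/0.7181 = 1.393.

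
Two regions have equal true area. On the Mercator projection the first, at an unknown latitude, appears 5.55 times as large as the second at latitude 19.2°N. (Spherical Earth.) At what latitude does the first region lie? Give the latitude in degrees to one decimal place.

Mercator areal scale is sec²φ, so apparent-area ratio = sec²φ₁ / sec²φ₂ = cos²φ₂ / cos²φ₁.
cos²φ₂ / cos²φ₁ = 5.55  ⇒  cos φ₁ = cos 19.2° / √5.55 = 0.9444/2.356 = 0.4009.
φ₁ = arccos(0.4009) ≈ 66.4°.

66.4°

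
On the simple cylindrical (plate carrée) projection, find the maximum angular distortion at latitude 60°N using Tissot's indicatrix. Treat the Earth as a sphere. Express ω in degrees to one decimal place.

38.9°

For the equirectangular projection with φ₀ = 0 (plate carrée), h = 1 along meridians and k = sec φ along parallels.
At 60°: h = 1.000, k = 2.000; principal scales a = 2.000, b = 1.000.
sin(ω/2) = (a − b)/(a + b) = 1.0000/3.000 = 0.3333, so ω = 2 arcsin(0.3333) ≈ 38.9°.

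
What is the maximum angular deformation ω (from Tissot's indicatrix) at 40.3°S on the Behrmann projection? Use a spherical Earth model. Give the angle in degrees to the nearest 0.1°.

The Behrmann projection is cylindrical equal-area with φ₀ = 30°. A cylindrical equal-area projection with standard parallel φ₀ has meridian scale h = cos φ / cos φ₀ and parallel scale k = cos φ₀ / cos φ (so areas are preserved, h·k = 1).
At 40.3°: h = 0.8807, k = 1.136; principal scales a = 1.136, b = 0.8807.
sin(ω/2) = (a − b)/(a + b) = 0.2549/2.016 = 0.1264, so ω = 2 arcsin(0.1264) ≈ 14.5°.

14.5°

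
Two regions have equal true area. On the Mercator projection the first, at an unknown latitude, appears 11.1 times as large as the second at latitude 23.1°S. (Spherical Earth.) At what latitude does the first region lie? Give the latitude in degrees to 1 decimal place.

74.0°

Mercator areal scale is sec²φ, so apparent-area ratio = sec²φ₁ / sec²φ₂ = cos²φ₂ / cos²φ₁.
cos²φ₂ / cos²φ₁ = 11.1  ⇒  cos φ₁ = cos 23.1° / √11.1 = 0.9198/3.332 = 0.2761.
φ₁ = arccos(0.2761) ≈ 74.0°.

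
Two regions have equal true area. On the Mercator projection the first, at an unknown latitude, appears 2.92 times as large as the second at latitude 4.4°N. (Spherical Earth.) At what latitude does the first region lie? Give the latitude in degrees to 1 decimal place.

54.3°

Mercator areal scale is sec²φ, so apparent-area ratio = sec²φ₁ / sec²φ₂ = cos²φ₂ / cos²φ₁.
cos²φ₂ / cos²φ₁ = 2.92  ⇒  cos φ₁ = cos 4.4° / √2.92 = 0.9971/1.709 = 0.5835.
φ₁ = arccos(0.5835) ≈ 54.3°.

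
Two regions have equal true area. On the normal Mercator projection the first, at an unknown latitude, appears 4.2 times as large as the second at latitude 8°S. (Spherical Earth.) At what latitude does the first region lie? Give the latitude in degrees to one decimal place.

61.1°

Mercator areal scale is sec²φ, so apparent-area ratio = sec²φ₁ / sec²φ₂ = cos²φ₂ / cos²φ₁.
cos²φ₂ / cos²φ₁ = 4.2  ⇒  cos φ₁ = cos 8° / √4.2 = 0.9903/2.049 = 0.4832.
φ₁ = arccos(0.4832) ≈ 61.1°.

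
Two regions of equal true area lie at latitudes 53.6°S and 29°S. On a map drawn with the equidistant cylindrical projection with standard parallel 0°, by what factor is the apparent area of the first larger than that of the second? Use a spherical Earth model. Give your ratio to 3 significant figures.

Plate carrée maps x = Rλ, y = Rφ. The meridian scale is h = 1 and the parallel scale is k = 1/cos φ = sec φ.
Areal scale at 53.6°: h·k = 1.000 × 1.685 = 1.685.
Areal scale at 29°: h·k = 1.000 × 1.143 = 1.143.
Ratio = 1.685/1.143 ≈ 1.47.

1.47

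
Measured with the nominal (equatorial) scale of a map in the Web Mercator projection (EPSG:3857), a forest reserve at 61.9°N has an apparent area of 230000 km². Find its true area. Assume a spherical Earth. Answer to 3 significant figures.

The Mercator projection is conformal; its linear scale factor is the same in every direction and equals sec φ = 1/cos φ.
Areal scale = k² = sec²φ = 1/cos²(61.9°) = 1/0.4710² = 4.508.
True area = apparent / (areal scale) = 230000 / 4.508 ≈ 51000 km².

51000 km²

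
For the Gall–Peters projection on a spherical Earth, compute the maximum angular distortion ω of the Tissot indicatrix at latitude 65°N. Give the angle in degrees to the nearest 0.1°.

56.5°

Gall–Peters is a cylindrical equal-area projection with standard parallels at ±45°. A cylindrical equal-area projection with standard parallel φ₀ has meridian scale h = cos φ / cos φ₀ and parallel scale k = cos φ₀ / cos φ (so areas are preserved, h·k = 1).
At 65°: h = 0.5977, k = 1.673; principal scales a = 1.673, b = 0.5977.
sin(ω/2) = (a − b)/(a + b) = 1.075/2.271 = 0.4736, so ω = 2 arcsin(0.4736) ≈ 56.5°.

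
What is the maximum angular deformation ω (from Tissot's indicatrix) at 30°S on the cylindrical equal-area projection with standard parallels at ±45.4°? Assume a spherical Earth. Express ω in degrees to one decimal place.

23.9°

For cylindrical equal-area with standard parallel φ₀, h = cos φ / cos φ₀ and k = cos φ₀ / cos φ, so h·k = 1.
At 30°: h = 1.233, k = 0.8108; principal scales a = 1.233, b = 0.8108.
sin(ω/2) = (a − b)/(a + b) = 0.4226/2.044 = 0.2067, so ω = 2 arcsin(0.2067) ≈ 23.9°.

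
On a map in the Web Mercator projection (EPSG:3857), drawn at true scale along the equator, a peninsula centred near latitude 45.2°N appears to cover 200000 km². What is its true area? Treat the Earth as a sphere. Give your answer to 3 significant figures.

For Mercator, h = k = sec φ (a conformal cylindrical projection has a single point scale, 1/cos φ).
Areal scale = k² = sec²φ = 1/cos²(45.2°) = 1/0.7046² = 2.014.
True area = apparent / (areal scale) = 200000 / 2.014 ≈ 99300 km².

99300 km²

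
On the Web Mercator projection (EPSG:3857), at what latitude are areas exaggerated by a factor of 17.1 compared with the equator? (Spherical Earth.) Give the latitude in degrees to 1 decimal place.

Mercator areal scale is sec²φ.
sec²φ = 17.1  ⇒  cos²φ = 0.05848  ⇒  cos φ = 0.2418.
φ = arccos(0.2418) ≈ 76.0°.

76.0°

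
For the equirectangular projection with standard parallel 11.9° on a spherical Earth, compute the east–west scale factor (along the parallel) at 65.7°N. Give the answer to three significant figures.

In the equirectangular projection with standard parallel φ₀ = 11.9° (x = Rλ cos φ₀, y = Rφ), meridians are true-scale (h = 1) and the parallel scale is k = cos φ₀ / cos φ.
k = cos 11.9° / cos 65.7° = 0.9785/0.4115 = 2.378.

2.38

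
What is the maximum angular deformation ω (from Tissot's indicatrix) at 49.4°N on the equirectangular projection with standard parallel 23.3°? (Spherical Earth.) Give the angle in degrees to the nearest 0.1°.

19.6°

In the equirectangular projection with standard parallel φ₀ = 23.3° (x = Rλ cos φ₀, y = Rφ), meridians are true-scale (h = 1) and the parallel scale is k = cos φ₀ / cos φ.
At 49.4°: h = 1.000, k = 1.411; principal scales a = 1.411, b = 1.000.
sin(ω/2) = (a − b)/(a + b) = 0.4113/2.411 = 0.1706, so ω = 2 arcsin(0.1706) ≈ 19.6°.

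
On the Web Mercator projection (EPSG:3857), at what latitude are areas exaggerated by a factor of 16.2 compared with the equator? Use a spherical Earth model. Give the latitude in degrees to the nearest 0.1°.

75.6°

Mercator areal scale is sec²φ.
sec²φ = 16.2  ⇒  cos²φ = 0.06173  ⇒  cos φ = 0.2485.
φ = arccos(0.2485) ≈ 75.6°.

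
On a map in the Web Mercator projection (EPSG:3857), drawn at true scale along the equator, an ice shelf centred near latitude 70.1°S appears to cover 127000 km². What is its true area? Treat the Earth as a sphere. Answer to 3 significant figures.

The Mercator projection is conformal; its linear scale factor is the same in every direction and equals sec φ = 1/cos φ.
Areal scale = k² = sec²φ = 1/cos²(70.1°) = 1/0.3404² = 8.631.
True area = apparent / (areal scale) = 127000 / 8.631 ≈ 14700 km².

14700 km²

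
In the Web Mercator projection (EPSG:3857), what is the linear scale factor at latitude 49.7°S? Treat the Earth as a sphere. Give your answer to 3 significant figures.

1.55

Mercator is conformal, so the point scale is isotropic: h = k = sec φ = 1/cos φ.
k = 1/cos 49.7° = 1/0.6468 = 1.546.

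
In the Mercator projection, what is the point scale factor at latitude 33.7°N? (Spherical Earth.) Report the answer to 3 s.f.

1.20

Mercator is conformal, so the point scale is isotropic: h = k = sec φ = 1/cos φ.
k = 1/cos 33.7° = 1/0.8320 = 1.202.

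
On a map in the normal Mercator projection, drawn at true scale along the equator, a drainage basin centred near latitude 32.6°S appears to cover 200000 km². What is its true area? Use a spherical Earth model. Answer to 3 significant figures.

For Mercator, h = k = sec φ (a conformal cylindrical projection has a single point scale, 1/cos φ).
Areal scale = k² = sec²φ = 1/cos²(32.6°) = 1/0.8425² = 1.409.
True area = apparent / (areal scale) = 200000 / 1.409 ≈ 142000 km².

142000 km²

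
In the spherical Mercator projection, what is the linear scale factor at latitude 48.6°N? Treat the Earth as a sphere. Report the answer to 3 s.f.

Mercator is conformal, so the point scale is isotropic: h = k = sec φ = 1/cos φ.
k = 1/cos 48.6° = 1/0.6613 = 1.512.

1.51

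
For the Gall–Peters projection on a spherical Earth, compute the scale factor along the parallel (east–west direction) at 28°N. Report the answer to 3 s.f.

Gall–Peters is a cylindrical equal-area projection with standard parallels at ±45°. For cylindrical equal-area with standard parallel φ₀, h = cos φ / cos φ₀ and k = cos φ₀ / cos φ, so h·k = 1.
k = cos 45° / cos 28° = 0.7071/0.8829 = 0.8008.

0.801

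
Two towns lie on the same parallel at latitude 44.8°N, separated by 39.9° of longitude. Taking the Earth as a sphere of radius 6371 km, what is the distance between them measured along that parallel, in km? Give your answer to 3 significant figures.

Arc length along a parallel = R cos φ · Δλ (with Δλ in radians).
= 6371 × cos 44.8° × (39.9° × π/180) = 6371 × 0.7096 × 0.6964 ≈ 3150 km.

3150 km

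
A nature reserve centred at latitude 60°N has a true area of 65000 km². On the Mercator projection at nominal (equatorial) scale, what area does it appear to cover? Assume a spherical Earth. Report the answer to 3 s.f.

260000 km²

The Mercator projection is conformal; its linear scale factor is the same in every direction and equals sec φ = 1/cos φ.
Areal scale = k² = sec²φ = 1/cos²(60°) = 1/0.5000² = 4.000.
Apparent area = 65000 × 4.000 ≈ 260000 km².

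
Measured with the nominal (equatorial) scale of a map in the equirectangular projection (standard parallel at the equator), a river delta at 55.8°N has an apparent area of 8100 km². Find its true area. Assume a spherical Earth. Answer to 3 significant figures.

4550 km²

In the plate carrée (x = Rλ, y = Rφ), meridians are true-scale (h = 1) and parallels are stretched by k = sec φ.
Areal scale = h·k = 1 × sec φ; at 55.8°, h = 1.000, k = 1.779, so h·k = 1.779.
True area = apparent / (areal scale) = 8100 / 1.779 ≈ 4550 km².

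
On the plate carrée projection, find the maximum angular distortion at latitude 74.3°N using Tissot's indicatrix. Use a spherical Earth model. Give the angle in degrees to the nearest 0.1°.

70.1°

For the equirectangular projection with φ₀ = 0 (plate carrée), h = 1 along meridians and k = sec φ along parallels.
At 74.3°: h = 1.000, k = 3.695; principal scales a = 3.695, b = 1.000.
sin(ω/2) = (a − b)/(a + b) = 2.695/4.695 = 0.5741, so ω = 2 arcsin(0.5741) ≈ 70.1°.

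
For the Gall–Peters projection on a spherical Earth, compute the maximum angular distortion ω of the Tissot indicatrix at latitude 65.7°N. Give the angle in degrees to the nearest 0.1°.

59.2°

Gall–Peters is a cylindrical equal-area projection with standard parallels at ±45°. Cylindrical equal-area (φ₀ = 45°): h = cos φ / cos 45° along meridians, k = cos 45° / cos φ along parallels; h·k = 1.
At 65.7°: h = 0.5820, k = 1.718; principal scales a = 1.718, b = 0.5820.
sin(ω/2) = (a − b)/(a + b) = 1.136/2.300 = 0.4940, so ω = 2 arcsin(0.4940) ≈ 59.2°.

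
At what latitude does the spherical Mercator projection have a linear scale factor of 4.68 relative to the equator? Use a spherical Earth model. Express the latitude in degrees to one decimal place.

77.7°

Mercator scale is k = sec φ = 1/cos φ.
1/cos φ = 4.68  ⇒  cos φ = 0.2137  ⇒  φ = arccos(0.2137) ≈ 77.7°.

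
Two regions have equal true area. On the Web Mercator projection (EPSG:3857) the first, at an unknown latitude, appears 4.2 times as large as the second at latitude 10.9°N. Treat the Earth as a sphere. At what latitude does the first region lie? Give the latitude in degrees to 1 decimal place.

61.4°

On Mercator, (apparent₁)/(apparent₂) = sec²φ₁ / sec²φ₂ when true areas are equal.
cos²φ₂ / cos²φ₁ = 4.2  ⇒  cos φ₁ = cos 10.9° / √4.2 = 0.9820/2.049 = 0.4791.
φ₁ = arccos(0.4791) ≈ 61.4°.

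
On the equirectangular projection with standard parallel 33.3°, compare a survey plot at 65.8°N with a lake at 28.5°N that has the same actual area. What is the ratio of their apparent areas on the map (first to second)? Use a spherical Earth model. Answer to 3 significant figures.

2.14

The equidistant cylindrical projection with φ₀ = 33.3° has h = 1 (meridians true) and k = cos φ₀ / cos φ along parallels.
Areal scale at 65.8°: h·k = 1.000 × 2.039 = 2.039.
Areal scale at 28.5°: h·k = 1.000 × 0.9511 = 0.9511.
Ratio = 2.039/0.9511 ≈ 2.14.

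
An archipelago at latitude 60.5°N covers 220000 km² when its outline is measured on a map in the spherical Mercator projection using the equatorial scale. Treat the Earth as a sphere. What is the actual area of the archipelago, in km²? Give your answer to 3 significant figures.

Mercator is conformal, so the point scale is isotropic: h = k = sec φ = 1/cos φ.
Areal scale = k² = sec²φ = 1/cos²(60.5°) = 1/0.4924² = 4.124.
True area = apparent / (areal scale) = 220000 / 4.124 ≈ 53300 km².

53300 km²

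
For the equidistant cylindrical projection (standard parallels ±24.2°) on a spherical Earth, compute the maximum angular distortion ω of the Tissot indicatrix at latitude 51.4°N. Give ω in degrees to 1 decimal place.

The equidistant cylindrical projection with φ₀ = 24.2° has h = 1 (meridians true) and k = cos φ₀ / cos φ along parallels.
At 51.4°: h = 1.000, k = 1.462; principal scales a = 1.462, b = 1.000.
sin(ω/2) = (a − b)/(a + b) = 0.4620/2.462 = 0.1877, so ω = 2 arcsin(0.1877) ≈ 21.6°.

21.6°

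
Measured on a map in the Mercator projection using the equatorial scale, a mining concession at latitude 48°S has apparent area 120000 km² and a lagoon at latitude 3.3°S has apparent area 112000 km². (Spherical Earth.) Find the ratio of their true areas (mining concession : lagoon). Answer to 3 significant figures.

0.481

Mercator's areal exaggeration is sec²φ; hence true area = (apparent area) · cos²φ.
True area of mining concession: 120000 × cos²(48°) = 120000 × 0.4477 = 53730 km².
True area of lagoon: 112000 × cos²(3.3°) = 112000 × 0.9967 = 111600 km².
Ratio = 53730 / 111600 ≈ 0.481.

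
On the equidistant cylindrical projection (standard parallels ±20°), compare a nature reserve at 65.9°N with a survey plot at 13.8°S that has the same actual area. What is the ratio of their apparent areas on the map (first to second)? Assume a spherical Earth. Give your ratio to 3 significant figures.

In the equirectangular projection with standard parallel φ₀ = 20° (x = Rλ cos φ₀, y = Rφ), meridians are true-scale (h = 1) and the parallel scale is k = cos φ₀ / cos φ.
Areal scale at 65.9°: h·k = 1.000 × 2.301 = 2.301.
Areal scale at 13.8°: h·k = 1.000 × 0.9676 = 0.9676.
Ratio = 2.301/0.9676 ≈ 2.38.

2.38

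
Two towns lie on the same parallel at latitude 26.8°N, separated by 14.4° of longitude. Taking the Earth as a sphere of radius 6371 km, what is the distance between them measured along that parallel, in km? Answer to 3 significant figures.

Arc length along a parallel = R cos φ · Δλ (with Δλ in radians).
= 6371 × cos 26.8° × (14.4° × π/180) = 6371 × 0.8926 × 0.2513 ≈ 1430 km.

1430 km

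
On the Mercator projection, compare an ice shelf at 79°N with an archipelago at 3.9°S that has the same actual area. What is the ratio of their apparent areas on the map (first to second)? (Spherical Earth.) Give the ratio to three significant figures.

Mercator is conformal with k = sec φ, so areal scale = k² = sec²φ.
At 79°: sec²(79°) = 1/0.1908² = 27.47.
At 3.9°: sec²(3.9°) = 1/0.9977² = 1.005.
Ratio = 27.47/1.005 = cos²(3.9°)/cos²(79°) ≈ 27.3.

27.3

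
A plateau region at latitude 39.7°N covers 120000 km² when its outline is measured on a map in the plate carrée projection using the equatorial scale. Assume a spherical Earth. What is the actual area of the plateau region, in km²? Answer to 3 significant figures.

Plate carrée maps x = Rλ, y = Rφ. The meridian scale is h = 1 and the parallel scale is k = 1/cos φ = sec φ.
Areal scale = h·k = 1 × sec φ; at 39.7°, h = 1.000, k = 1.300, so h·k = 1.300.
True area = apparent / (areal scale) = 120000 / 1.300 ≈ 92300 km².

92300 km²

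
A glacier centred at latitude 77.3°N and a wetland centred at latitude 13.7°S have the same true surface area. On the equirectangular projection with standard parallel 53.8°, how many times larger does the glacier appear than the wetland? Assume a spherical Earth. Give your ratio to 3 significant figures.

In the equirectangular projection with standard parallel φ₀ = 53.8° (x = Rλ cos φ₀, y = Rφ), meridians are true-scale (h = 1) and the parallel scale is k = cos φ₀ / cos φ.
Areal scale at 77.3°: h·k = 1.000 × 2.686 = 2.686.
Areal scale at 13.7°: h·k = 1.000 × 0.6079 = 0.6079.
Ratio = 2.686/0.6079 ≈ 4.42.

4.42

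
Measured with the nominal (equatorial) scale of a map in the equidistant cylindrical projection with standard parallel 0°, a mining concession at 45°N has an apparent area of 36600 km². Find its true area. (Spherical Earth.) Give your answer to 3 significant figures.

In the plate carrée (x = Rλ, y = Rφ), meridians are true-scale (h = 1) and parallels are stretched by k = sec φ.
Areal scale = h·k = 1 × sec φ; at 45°, h = 1.000, k = 1.414, so h·k = 1.414.
True area = apparent / (areal scale) = 36600 / 1.414 ≈ 25900 km².

25900 km²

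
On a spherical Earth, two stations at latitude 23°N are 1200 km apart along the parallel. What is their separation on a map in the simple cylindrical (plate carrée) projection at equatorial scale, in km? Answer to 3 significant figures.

1300 km

For the equirectangular projection with φ₀ = 0 (plate carrée), h = 1 along meridians and k = sec φ along parallels.
Along the parallel, k = sec 23° = 1/0.9205 = 1.086.
Map distance = 1200 × 1.086 ≈ 1300 km.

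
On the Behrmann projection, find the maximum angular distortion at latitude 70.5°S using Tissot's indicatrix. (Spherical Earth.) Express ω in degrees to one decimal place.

The Behrmann projection is cylindrical equal-area with φ₀ = 30°. A cylindrical equal-area projection with standard parallel φ₀ has meridian scale h = cos φ / cos φ₀ and parallel scale k = cos φ₀ / cos φ (so areas are preserved, h·k = 1).
At 70.5°: h = 0.3854, k = 2.594; principal scales a = 2.594, b = 0.3854.
sin(ω/2) = (a − b)/(a + b) = 2.209/2.980 = 0.7413, so ω = 2 arcsin(0.7413) ≈ 95.7°.

95.7°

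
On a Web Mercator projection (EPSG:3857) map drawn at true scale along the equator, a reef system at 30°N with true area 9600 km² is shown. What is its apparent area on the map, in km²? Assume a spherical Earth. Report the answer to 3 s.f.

12800 km²

Mercator is conformal, so the point scale is isotropic: h = k = sec φ = 1/cos φ.
Areal scale = k² = sec²φ = 1/cos²(30°) = 1/0.8660² = 1.333.
Apparent area = 9600 × 1.333 ≈ 12800 km².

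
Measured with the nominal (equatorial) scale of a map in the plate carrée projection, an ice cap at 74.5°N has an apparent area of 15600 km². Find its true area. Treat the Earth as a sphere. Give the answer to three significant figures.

4170 km²

Plate carrée maps x = Rλ, y = Rφ. The meridian scale is h = 1 and the parallel scale is k = 1/cos φ = sec φ.
Areal scale = h·k = 1 × sec φ; at 74.5°, h = 1.000, k = 3.742, so h·k = 3.742.
True area = apparent / (areal scale) = 15600 / 3.742 ≈ 4170 km².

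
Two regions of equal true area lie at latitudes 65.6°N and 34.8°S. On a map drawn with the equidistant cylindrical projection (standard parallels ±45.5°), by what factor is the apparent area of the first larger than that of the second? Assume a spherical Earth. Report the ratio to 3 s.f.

1.99

The equidistant cylindrical projection with φ₀ = 45.5° has h = 1 (meridians true) and k = cos φ₀ / cos φ along parallels.
Areal scale at 65.6°: h·k = 1.000 × 1.697 = 1.697.
Areal scale at 34.8°: h·k = 1.000 × 0.8536 = 0.8536.
Ratio = 1.697/0.8536 ≈ 1.99.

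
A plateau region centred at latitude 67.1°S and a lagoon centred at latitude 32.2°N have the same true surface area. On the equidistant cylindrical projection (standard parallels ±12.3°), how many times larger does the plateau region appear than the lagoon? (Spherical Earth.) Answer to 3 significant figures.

The equidistant cylindrical projection with φ₀ = 12.3° has h = 1 (meridians true) and k = cos φ₀ / cos φ along parallels.
Areal scale at 67.1°: h·k = 1.000 × 2.511 = 2.511.
Areal scale at 32.2°: h·k = 1.000 × 1.155 = 1.155.
Ratio = 2.511/1.155 ≈ 2.17.

2.17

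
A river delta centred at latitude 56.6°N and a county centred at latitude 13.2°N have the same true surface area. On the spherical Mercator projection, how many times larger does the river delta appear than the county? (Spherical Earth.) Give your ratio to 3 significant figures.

3.13

Mercator is conformal with k = sec φ, so areal scale = k² = sec²φ.
At 56.6°: sec²(56.6°) = 1/0.5505² = 3.300.
At 13.2°: sec²(13.2°) = 1/0.9736² = 1.055.
Ratio = 3.300/1.055 = cos²(13.2°)/cos²(56.6°) ≈ 3.13.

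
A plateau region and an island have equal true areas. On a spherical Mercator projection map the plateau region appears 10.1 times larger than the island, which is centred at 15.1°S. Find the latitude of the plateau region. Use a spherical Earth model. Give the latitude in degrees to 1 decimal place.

72.3°

For equal true areas on Mercator, apparent areas scale as sec²φ, so the ratio is cos²φ₂ / cos²φ₁.
cos²φ₂ / cos²φ₁ = 10.1  ⇒  cos φ₁ = cos 15.1° / √10.1 = 0.9655/3.178 = 0.3038.
φ₁ = arccos(0.3038) ≈ 72.3°.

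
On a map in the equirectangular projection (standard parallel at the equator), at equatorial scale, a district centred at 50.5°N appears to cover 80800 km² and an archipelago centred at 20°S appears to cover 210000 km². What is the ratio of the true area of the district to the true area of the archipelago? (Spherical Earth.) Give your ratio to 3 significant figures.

Plate carrée has h = 1 and k = sec φ, giving areal scale sec φ; true area = (apparent area) · cos φ.
True area of district: 80800 × cos(50.5°) = 80800 × 0.6361 = 51400 km².
True area of archipelago: 210000 × cos(20°) = 210000 × 0.9397 = 197300 km².
Ratio = 51400 / 197300 ≈ 0.260.

0.260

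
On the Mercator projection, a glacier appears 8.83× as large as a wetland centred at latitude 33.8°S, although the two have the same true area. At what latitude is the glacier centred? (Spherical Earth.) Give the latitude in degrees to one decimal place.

Mercator areal scale is sec²φ, so apparent-area ratio = sec²φ₁ / sec²φ₂ = cos²φ₂ / cos²φ₁.
cos²φ₂ / cos²φ₁ = 8.83  ⇒  cos φ₁ = cos 33.8° / √8.83 = 0.8310/2.972 = 0.2796.
φ₁ = arccos(0.2796) ≈ 73.8°.

73.8°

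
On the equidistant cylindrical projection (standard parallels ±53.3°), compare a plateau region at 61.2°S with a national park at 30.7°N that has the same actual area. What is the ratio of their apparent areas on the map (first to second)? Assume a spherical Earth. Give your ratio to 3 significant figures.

1.78

With standard parallel φ₀ = 53.3°, the equirectangular projection gives x = Rλ cos φ₀, y = Rφ, so h = 1 and k = cos 53.3° / cos φ.
Areal scale at 61.2°: h·k = 1.000 × 1.241 = 1.241.
Areal scale at 30.7°: h·k = 1.000 × 0.6950 = 0.6950.
Ratio = 1.241/0.6950 ≈ 1.78.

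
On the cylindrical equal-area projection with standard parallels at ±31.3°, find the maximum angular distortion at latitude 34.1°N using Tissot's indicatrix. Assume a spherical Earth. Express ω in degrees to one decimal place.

A cylindrical equal-area projection with standard parallel φ₀ has meridian scale h = cos φ / cos φ₀ and parallel scale k = cos φ₀ / cos φ (so areas are preserved, h·k = 1).
At 34.1°: h = 0.9691, k = 1.032; principal scales a = 1.032, b = 0.9691.
sin(ω/2) = (a − b)/(a + b) = 0.06277/2.001 = 0.03137, so ω = 2 arcsin(0.03137) ≈ 3.6°.

3.6°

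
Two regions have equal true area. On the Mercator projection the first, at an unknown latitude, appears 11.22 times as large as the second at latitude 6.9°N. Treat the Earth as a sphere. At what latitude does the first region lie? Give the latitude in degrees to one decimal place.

72.8°

For equal true areas on Mercator, apparent areas scale as sec²φ, so the ratio is cos²φ₂ / cos²φ₁.
cos²φ₂ / cos²φ₁ = 11.22  ⇒  cos φ₁ = cos 6.9° / √11.22 = 0.9928/3.350 = 0.2964.
φ₁ = arccos(0.2964) ≈ 72.8°.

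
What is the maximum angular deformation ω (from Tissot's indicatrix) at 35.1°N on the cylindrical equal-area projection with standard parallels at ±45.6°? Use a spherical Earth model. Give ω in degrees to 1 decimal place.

17.9°

Cylindrical equal-area (φ₀ = 45.6°): h = cos φ / cos 45.6° along meridians, k = cos 45.6° / cos φ along parallels; h·k = 1.
At 35.1°: h = 1.169, k = 0.8552; principal scales a = 1.169, b = 0.8552.
sin(ω/2) = (a − b)/(a + b) = 0.3142/2.025 = 0.1552, so ω = 2 arcsin(0.1552) ≈ 17.9°.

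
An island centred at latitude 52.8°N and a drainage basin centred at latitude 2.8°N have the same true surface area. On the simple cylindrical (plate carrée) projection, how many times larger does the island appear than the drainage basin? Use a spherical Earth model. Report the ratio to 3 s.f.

1.65

Plate carrée maps x = Rλ, y = Rφ. The meridian scale is h = 1 and the parallel scale is k = 1/cos φ = sec φ.
Areal scale at 52.8°: h·k = 1.000 × 1.654 = 1.654.
Areal scale at 2.8°: h·k = 1.000 × 1.001 = 1.001.
Ratio = 1.654/1.001 ≈ 1.65.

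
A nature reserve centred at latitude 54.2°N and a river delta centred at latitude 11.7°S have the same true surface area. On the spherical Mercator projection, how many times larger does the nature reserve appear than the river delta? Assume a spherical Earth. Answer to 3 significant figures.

Mercator is conformal with k = sec φ, so areal scale = k² = sec²φ.
At 54.2°: sec²(54.2°) = 1/0.5850² = 2.922.
At 11.7°: sec²(11.7°) = 1/0.9792² = 1.043.
Ratio = 2.922/1.043 = cos²(11.7°)/cos²(54.2°) ≈ 2.80.

2.80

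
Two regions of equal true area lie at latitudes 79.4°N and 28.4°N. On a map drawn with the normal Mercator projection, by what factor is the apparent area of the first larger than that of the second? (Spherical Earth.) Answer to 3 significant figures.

Mercator areal scale is sec²φ.
At 79.4°: sec²(79.4°) = 1/0.1840² = 29.55.
At 28.4°: sec²(28.4°) = 1/0.8796² = 1.292.
Ratio = 29.55/1.292 = cos²(28.4°)/cos²(79.4°) ≈ 22.9.

22.9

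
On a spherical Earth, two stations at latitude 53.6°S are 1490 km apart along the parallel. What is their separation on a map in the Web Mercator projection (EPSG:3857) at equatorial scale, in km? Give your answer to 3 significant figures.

2510 km

For Mercator, h = k = sec φ (a conformal cylindrical projection has a single point scale, 1/cos φ).
Along the parallel, k = sec 53.6° = 1/0.5934 = 1.685.
Map distance = 1490 × 1.685 ≈ 2510 km.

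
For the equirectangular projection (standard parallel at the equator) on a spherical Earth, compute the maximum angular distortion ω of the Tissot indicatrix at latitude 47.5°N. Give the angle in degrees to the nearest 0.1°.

22.3°

For the equirectangular projection with φ₀ = 0 (plate carrée), h = 1 along meridians and k = sec φ along parallels.
At 47.5°: h = 1.000, k = 1.480; principal scales a = 1.480, b = 1.000.
sin(ω/2) = (a − b)/(a + b) = 0.4802/2.480 = 0.1936, so ω = 2 arcsin(0.1936) ≈ 22.3°.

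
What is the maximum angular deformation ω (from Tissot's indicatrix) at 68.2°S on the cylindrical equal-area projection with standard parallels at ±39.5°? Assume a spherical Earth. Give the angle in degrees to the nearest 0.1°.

For cylindrical equal-area with standard parallel φ₀, h = cos φ / cos φ₀ and k = cos φ₀ / cos φ, so h·k = 1.
At 68.2°: h = 0.4813, k = 2.078; principal scales a = 2.078, b = 0.4813.
sin(ω/2) = (a − b)/(a + b) = 1.597/2.559 = 0.6239, so ω = 2 arcsin(0.6239) ≈ 77.2°.

77.2°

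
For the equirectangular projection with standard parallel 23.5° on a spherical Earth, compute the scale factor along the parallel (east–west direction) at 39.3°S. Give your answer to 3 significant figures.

In the equirectangular projection with standard parallel φ₀ = 23.5° (x = Rλ cos φ₀, y = Rφ), meridians are true-scale (h = 1) and the parallel scale is k = cos φ₀ / cos φ.
k = cos 23.5° / cos 39.3° = 0.9171/0.7738 = 1.185.

1.19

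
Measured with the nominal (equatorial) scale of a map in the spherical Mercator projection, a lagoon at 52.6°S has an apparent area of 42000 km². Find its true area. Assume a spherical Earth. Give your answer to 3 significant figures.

Mercator is conformal, so the point scale is isotropic: h = k = sec φ = 1/cos φ.
Areal scale = k² = sec²φ = 1/cos²(52.6°) = 1/0.6074² = 2.711.
True area = apparent / (areal scale) = 42000 / 2.711 ≈ 15500 km².

15500 km²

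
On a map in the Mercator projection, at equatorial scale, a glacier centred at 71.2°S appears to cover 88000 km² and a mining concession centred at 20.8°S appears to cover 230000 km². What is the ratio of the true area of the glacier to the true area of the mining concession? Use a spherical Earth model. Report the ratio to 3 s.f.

0.0455

Mercator's areal exaggeration is sec²φ; hence true area = (apparent area) · cos²φ.
True area of glacier: 88000 × cos²(71.2°) = 88000 × 0.1039 = 9139 km².
True area of mining concession: 230000 × cos²(20.8°) = 230000 × 0.8739 = 201000 km².
Ratio = 9139 / 201000 ≈ 0.0455.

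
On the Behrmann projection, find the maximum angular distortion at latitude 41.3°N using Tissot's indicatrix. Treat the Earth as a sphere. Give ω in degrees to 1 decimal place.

Behrmann is a cylindrical equal-area projection with standard parallels at ±30°. For cylindrical equal-area with standard parallel φ₀, h = cos φ / cos φ₀ and k = cos φ₀ / cos φ, so h·k = 1.
At 41.3°: h = 0.8675, k = 1.153; principal scales a = 1.153, b = 0.8675.
sin(ω/2) = (a − b)/(a + b) = 0.2853/2.020 = 0.1412, so ω = 2 arcsin(0.1412) ≈ 16.2°.

16.2°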